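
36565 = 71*515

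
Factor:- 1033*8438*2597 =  - 2^1*7^2*53^1*1033^1  *4219^1  =  -22636631038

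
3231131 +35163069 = 38394200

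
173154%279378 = 173154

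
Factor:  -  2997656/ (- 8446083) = 2^3*3^(-1)*23^(-1)*109^( - 1)*367^1*1021^1*1123^( - 1 ) 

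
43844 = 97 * 452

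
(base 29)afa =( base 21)k1e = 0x2297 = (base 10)8855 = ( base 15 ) 2955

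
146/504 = 73/252 = 0.29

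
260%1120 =260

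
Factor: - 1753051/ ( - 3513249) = 3^( - 2 )*41^( - 1 )*9521^ ( - 1)*1753051^1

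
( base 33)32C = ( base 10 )3345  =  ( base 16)d11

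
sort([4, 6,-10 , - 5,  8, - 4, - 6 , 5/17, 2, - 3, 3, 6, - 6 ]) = [-10, - 6, -6, - 5,-4, - 3, 5/17, 2,3,4,6,6,8 ] 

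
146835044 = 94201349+52633695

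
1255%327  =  274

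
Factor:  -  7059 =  - 3^1*13^1*181^1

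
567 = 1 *567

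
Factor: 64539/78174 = 2^( - 1 )*43^(-1 ) * 71^1=71/86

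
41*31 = 1271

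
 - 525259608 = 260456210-785715818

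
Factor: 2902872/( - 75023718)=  - 69116/1786279   =  - 2^2 * 11^ (- 1 )*  37^1*467^1*162389^(-1 )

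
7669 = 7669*1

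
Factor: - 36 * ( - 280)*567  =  5715360 = 2^5*3^6*5^1*7^2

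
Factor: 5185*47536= 2^4 *5^1*17^1 *61^1*2971^1 =246474160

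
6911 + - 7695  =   -784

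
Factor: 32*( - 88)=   -  2816= - 2^8*11^1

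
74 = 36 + 38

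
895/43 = 20 +35/43 = 20.81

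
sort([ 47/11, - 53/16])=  [- 53/16, 47/11] 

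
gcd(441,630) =63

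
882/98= 9 = 9.00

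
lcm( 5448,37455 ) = 299640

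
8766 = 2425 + 6341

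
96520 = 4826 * 20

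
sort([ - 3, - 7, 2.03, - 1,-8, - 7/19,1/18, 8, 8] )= [ - 8,-7, - 3, - 1, - 7/19 , 1/18, 2.03, 8, 8 ]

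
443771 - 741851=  - 298080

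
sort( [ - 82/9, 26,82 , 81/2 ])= [ - 82/9, 26,81/2, 82] 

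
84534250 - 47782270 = 36751980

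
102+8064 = 8166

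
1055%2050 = 1055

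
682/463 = 1 + 219/463 = 1.47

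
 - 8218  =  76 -8294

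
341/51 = 341/51 = 6.69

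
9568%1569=154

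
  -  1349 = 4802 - 6151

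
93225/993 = 31075/331 = 93.88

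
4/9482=2/4741= 0.00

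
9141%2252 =133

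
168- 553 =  - 385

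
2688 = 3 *896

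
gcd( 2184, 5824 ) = 728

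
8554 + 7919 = 16473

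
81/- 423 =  - 9/47= - 0.19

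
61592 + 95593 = 157185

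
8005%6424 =1581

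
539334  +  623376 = 1162710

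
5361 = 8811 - 3450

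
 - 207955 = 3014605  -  3222560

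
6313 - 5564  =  749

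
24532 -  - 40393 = 64925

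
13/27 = 13/27=0.48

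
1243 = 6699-5456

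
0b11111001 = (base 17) EB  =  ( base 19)D2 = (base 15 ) 119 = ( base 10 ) 249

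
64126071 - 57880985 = 6245086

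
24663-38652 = - 13989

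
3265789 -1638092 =1627697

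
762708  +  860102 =1622810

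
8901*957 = 8518257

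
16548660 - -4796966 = 21345626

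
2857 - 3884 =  -1027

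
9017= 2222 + 6795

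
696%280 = 136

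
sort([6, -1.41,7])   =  [-1.41,  6,7 ]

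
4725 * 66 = 311850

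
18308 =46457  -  28149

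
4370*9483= 41440710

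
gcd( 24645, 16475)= 5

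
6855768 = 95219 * 72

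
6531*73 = 476763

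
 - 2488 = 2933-5421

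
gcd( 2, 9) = 1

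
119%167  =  119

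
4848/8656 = 303/541  =  0.56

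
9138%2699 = 1041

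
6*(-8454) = -50724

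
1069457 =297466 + 771991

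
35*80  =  2800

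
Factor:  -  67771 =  - 11^1*61^1*101^1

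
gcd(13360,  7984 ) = 16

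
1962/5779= 1962/5779 =0.34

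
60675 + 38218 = 98893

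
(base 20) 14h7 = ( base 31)aar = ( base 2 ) 10011011011011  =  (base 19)18aa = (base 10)9947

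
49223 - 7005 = 42218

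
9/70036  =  9/70036= 0.00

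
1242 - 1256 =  - 14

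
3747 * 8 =29976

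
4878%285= 33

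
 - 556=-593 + 37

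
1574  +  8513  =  10087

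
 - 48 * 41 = - 1968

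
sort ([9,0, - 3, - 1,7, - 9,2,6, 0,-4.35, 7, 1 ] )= [ - 9, - 4.35, - 3, - 1,0, 0,1, 2, 6, 7, 7, 9]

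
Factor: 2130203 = 373^1*5711^1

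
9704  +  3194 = 12898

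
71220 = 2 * 35610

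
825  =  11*75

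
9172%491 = 334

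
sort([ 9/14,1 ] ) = [9/14, 1 ] 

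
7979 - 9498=-1519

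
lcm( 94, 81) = 7614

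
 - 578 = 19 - 597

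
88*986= 86768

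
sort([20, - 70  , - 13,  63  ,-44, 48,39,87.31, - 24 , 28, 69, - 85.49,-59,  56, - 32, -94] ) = [ - 94, - 85.49, - 70, - 59, - 44, - 32, - 24, - 13,  20,28,  39,48,  56, 63, 69, 87.31]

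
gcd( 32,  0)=32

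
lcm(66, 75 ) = 1650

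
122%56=10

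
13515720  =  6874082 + 6641638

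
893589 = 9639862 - 8746273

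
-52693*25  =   - 1317325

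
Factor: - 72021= - 3^1 * 24007^1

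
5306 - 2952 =2354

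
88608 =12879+75729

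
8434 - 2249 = 6185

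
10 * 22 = 220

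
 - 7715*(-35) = 270025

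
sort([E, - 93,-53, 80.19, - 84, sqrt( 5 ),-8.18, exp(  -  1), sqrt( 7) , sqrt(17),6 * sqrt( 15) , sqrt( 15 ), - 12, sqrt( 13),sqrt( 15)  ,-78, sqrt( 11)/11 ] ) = [ - 93,  -  84 , - 78, -53,-12,-8.18,sqrt( 11)/11,exp(  -  1 ), sqrt( 5), sqrt(7),E,sqrt( 13), sqrt( 15), sqrt(15), sqrt( 17),  6*sqrt(15 ), 80.19]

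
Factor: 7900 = 2^2 * 5^2*79^1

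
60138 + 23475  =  83613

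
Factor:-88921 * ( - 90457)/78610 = 2^( - 1)*5^(-1)*17^2*  313^1*1123^( -1 )*12703^1 = 1149075271/11230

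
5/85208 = 5/85208 = 0.00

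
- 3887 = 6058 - 9945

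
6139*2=12278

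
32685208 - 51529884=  - 18844676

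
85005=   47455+37550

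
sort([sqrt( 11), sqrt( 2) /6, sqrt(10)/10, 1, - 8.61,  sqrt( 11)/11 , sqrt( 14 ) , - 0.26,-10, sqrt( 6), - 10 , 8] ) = [  -  10,-10, - 8.61, - 0.26,sqrt( 2 )/6,sqrt (11)/11,sqrt(10) /10, 1, sqrt( 6 ), sqrt(11),sqrt(14 ),8] 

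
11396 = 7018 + 4378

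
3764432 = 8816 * 427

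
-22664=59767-82431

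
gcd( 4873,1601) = 1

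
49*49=2401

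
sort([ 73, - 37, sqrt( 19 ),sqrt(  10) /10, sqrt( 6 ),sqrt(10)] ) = [ - 37,sqrt(10)/10 , sqrt(6 ), sqrt(  10),sqrt( 19 ), 73] 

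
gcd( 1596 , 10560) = 12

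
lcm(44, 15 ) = 660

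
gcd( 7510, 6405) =5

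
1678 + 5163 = 6841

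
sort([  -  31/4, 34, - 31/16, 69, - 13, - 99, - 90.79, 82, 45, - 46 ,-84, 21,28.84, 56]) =[ - 99, - 90.79, - 84,-46,-13, - 31/4, - 31/16,21,28.84, 34, 45, 56, 69, 82 ] 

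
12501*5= 62505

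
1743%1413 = 330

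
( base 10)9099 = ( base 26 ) dbp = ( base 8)21613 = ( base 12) 5323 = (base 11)6922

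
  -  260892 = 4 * ( - 65223)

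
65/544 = 65/544 = 0.12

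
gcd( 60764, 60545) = 1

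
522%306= 216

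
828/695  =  1 + 133/695 = 1.19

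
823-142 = 681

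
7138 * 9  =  64242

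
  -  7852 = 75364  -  83216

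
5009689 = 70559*71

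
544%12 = 4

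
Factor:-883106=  - 2^1*7^1*63079^1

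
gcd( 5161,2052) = 1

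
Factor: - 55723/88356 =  - 2^ ( - 2) *3^( - 1)*37^( - 1) *103^1* 199^( - 1) * 541^1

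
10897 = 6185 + 4712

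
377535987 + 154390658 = 531926645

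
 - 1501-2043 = - 3544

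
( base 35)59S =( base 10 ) 6468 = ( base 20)G38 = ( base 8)14504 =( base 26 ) 9EK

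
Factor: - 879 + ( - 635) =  -1514 = - 2^1*757^1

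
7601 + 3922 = 11523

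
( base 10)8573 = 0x217d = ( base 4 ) 2011331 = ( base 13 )3b96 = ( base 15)2818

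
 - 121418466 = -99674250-21744216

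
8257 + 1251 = 9508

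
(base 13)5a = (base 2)1001011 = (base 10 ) 75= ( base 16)4B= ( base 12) 63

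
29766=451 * 66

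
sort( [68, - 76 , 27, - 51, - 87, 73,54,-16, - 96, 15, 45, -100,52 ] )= [ - 100, - 96, - 87,-76, - 51, - 16, 15, 27,45, 52, 54,68,73 ]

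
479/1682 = 479/1682 = 0.28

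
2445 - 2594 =  -  149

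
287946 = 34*8469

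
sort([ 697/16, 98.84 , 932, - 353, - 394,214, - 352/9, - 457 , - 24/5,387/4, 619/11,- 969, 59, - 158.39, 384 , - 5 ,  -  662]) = [ - 969, - 662, -457, - 394, - 353, - 158.39, - 352/9, - 5 , - 24/5, 697/16,619/11 , 59, 387/4, 98.84,214, 384, 932 ]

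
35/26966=35/26966 = 0.00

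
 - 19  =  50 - 69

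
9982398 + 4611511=14593909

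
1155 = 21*55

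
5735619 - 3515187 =2220432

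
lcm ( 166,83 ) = 166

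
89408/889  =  704/7 = 100.57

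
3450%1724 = 2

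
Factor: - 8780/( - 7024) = 2^(-2)*5^1 = 5/4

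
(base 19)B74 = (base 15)133D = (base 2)1000000001100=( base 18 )CC4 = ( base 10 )4108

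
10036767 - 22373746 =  - 12336979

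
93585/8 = 93585/8 = 11698.12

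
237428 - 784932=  - 547504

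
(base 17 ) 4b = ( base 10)79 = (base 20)3j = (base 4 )1033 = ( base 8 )117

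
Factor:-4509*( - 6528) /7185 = 9811584/2395= 2^7*3^3 * 5^ (  -  1)*17^1*167^1*479^(-1 ) 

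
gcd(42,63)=21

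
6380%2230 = 1920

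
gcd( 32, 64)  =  32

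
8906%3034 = 2838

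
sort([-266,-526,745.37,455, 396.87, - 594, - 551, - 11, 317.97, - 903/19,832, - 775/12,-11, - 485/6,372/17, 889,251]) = [ -594,-551,-526,-266, - 485/6, - 775/12, - 903/19, - 11,-11, 372/17, 251, 317.97,396.87, 455 , 745.37,832, 889]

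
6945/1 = 6945 = 6945.00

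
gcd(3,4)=1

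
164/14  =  11 + 5/7= 11.71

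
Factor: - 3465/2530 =  -  63/46 = - 2^ ( - 1) * 3^2 * 7^1*23^( - 1 )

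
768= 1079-311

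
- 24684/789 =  - 32 + 188/263 =- 31.29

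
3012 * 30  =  90360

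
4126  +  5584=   9710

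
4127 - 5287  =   - 1160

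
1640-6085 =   -  4445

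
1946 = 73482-71536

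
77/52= 1 + 25/52 = 1.48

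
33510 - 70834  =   - 37324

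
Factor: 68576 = 2^5*2143^1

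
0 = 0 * 89324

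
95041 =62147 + 32894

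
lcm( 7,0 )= 0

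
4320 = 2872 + 1448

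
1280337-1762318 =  - 481981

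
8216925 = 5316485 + 2900440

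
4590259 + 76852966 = 81443225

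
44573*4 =178292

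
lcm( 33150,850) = 33150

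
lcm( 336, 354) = 19824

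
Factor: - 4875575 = -5^2*195023^1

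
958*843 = 807594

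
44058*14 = 616812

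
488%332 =156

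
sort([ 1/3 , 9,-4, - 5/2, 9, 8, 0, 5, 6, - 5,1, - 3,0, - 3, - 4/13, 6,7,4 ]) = [ - 5, - 4,  -  3, - 3, - 5/2, -4/13, 0, 0,  1/3,1, 4, 5, 6, 6,7,8, 9,9]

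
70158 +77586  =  147744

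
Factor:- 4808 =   -  2^3*601^1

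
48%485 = 48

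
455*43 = 19565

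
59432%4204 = 576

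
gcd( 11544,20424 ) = 888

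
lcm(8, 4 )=8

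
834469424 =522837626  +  311631798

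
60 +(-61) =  - 1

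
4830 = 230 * 21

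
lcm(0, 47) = 0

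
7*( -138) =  - 966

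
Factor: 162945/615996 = 255/964= 2^( - 2)*3^1*5^1*17^1*241^(-1)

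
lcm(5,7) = 35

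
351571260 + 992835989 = 1344407249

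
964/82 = 482/41 = 11.76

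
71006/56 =1267 + 27/28=1267.96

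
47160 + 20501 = 67661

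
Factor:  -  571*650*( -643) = 2^1  *  5^2*13^1*571^1*643^1 = 238649450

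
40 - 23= 17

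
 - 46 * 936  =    -  43056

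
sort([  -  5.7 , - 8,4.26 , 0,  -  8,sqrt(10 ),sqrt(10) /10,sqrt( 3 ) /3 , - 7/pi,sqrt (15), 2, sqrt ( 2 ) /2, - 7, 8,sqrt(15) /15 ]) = [ - 8, - 8, - 7, - 5.7, - 7/pi, 0,sqrt(15)/15 , sqrt(10 )/10,sqrt(3 )/3,sqrt(2 ) /2,  2, sqrt(10 ),sqrt( 15 ), 4.26,8 ] 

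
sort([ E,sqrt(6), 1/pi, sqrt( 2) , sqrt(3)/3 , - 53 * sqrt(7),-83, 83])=[ - 53*sqrt(7), - 83, 1/pi, sqrt( 3)/3,sqrt(2), sqrt(6 ),E,83]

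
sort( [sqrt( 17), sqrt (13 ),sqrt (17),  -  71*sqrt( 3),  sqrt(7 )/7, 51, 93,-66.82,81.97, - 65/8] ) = [ - 71*sqrt(3),-66.82,- 65/8, sqrt( 7 )/7,sqrt( 13),sqrt( 17 ), sqrt( 17),51,81.97, 93]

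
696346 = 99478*7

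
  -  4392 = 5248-9640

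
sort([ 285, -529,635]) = [ - 529 , 285, 635] 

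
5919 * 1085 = 6422115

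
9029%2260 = 2249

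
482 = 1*482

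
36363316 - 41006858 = -4643542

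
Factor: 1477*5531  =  8169287 = 7^1*211^1*5531^1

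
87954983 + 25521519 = 113476502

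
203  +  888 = 1091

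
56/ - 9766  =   - 1 + 4855/4883 = - 0.01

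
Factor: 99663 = 3^1*139^1* 239^1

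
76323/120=636 + 1/40 = 636.02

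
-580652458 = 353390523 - 934042981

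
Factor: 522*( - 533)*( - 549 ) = 2^1*3^4*  13^1* 29^1*41^1*61^1 = 152746074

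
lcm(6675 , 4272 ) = 106800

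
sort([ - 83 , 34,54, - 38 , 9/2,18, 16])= [ - 83,-38, 9/2,16, 18, 34,54]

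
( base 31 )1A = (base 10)41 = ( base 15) 2b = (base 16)29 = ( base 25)1g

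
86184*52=4481568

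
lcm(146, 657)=1314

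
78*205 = 15990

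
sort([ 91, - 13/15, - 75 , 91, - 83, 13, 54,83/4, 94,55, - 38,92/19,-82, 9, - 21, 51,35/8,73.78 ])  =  [ - 83,  -  82, - 75, - 38, - 21 , - 13/15, 35/8,  92/19,9, 13,83/4,  51,54,55, 73.78,  91, 91,94] 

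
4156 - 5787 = -1631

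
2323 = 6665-4342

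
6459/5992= 1+467/5992 = 1.08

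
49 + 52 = 101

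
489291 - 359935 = 129356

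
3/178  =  3/178 = 0.02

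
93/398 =93/398  =  0.23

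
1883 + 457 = 2340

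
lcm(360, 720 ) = 720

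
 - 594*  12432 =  - 7384608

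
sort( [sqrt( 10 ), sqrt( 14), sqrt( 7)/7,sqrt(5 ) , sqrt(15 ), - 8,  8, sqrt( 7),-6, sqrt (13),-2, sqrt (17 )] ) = [ - 8, - 6, - 2,sqrt(7 )/7 , sqrt(5),sqrt( 7), sqrt( 10), sqrt(13),  sqrt( 14), sqrt( 15), sqrt( 17),8 ]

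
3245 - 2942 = 303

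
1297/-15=-1297/15=- 86.47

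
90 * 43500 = 3915000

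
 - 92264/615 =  - 151 + 601/615 = - 150.02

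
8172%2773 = 2626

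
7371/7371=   1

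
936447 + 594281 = 1530728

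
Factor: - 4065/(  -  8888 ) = 2^(-3 )*3^1*5^1*11^( - 1 ) * 101^(-1)*271^1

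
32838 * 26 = 853788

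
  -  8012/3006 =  - 4006/1503  =  -2.67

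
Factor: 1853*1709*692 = 2^2*17^1 * 109^1*173^1*1709^1=2191409684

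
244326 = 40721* 6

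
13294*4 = 53176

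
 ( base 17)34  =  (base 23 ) 29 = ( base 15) 3a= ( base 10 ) 55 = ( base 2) 110111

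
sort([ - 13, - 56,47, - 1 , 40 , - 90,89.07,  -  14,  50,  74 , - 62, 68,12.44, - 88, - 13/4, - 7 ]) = [  -  90, - 88,-62, - 56,- 14, - 13, - 7, - 13/4 , - 1, 12.44,40,47,50,68, 74,89.07]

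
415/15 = 83/3  =  27.67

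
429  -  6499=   -  6070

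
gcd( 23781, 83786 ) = 1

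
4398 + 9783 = 14181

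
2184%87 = 9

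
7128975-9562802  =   - 2433827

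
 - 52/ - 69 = 52/69 = 0.75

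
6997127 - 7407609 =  - 410482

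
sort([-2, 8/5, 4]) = [-2,  8/5,4]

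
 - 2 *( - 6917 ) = 13834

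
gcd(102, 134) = 2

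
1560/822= 260/137 = 1.90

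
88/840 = 11/105 = 0.10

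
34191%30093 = 4098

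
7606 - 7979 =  - 373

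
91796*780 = 71600880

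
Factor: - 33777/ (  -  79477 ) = 3^5 * 19^(  -  1)*47^ ( - 1)*89^( - 1)*139^1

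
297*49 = 14553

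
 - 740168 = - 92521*8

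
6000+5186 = 11186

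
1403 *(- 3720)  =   - 5219160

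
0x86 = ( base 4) 2012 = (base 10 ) 134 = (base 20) 6E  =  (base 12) B2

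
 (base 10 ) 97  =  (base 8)141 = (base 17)5C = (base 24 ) 41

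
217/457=217/457 = 0.47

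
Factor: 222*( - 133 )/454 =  - 3^1*7^1*19^1*37^1*227^( - 1) = - 14763/227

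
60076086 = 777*77318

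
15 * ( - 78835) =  - 1182525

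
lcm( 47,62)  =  2914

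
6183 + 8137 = 14320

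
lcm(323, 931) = 15827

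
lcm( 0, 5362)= 0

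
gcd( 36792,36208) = 584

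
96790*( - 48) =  - 4645920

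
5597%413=228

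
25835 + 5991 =31826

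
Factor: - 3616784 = -2^4*17^1*13297^1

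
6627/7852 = 6627/7852 = 0.84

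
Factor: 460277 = 443^1*1039^1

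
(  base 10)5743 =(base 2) 1011001101111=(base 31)5U8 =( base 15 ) 1a7d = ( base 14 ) 2143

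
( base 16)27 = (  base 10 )39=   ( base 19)21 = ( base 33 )16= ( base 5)124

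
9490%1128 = 466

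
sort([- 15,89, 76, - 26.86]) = [-26.86, - 15, 76,89]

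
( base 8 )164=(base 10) 116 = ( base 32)3K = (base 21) 5b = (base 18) 68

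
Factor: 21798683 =21798683^1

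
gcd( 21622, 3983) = 569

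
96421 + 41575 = 137996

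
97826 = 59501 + 38325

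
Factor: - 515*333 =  - 3^2*5^1*37^1*103^1 = - 171495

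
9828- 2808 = 7020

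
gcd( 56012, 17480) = 76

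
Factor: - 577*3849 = -2220873 = - 3^1*577^1*1283^1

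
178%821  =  178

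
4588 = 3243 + 1345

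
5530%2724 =82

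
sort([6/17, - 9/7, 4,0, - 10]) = [ - 10 , - 9/7, 0,6/17,4 ]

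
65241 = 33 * 1977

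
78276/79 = 990 + 66/79 = 990.84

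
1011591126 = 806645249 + 204945877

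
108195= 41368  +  66827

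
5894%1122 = 284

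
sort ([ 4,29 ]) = [ 4, 29]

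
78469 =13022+65447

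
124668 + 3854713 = 3979381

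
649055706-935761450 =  - 286705744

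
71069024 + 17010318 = 88079342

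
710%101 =3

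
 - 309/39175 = - 1  +  38866/39175 = - 0.01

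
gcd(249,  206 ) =1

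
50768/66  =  769 + 7/33 =769.21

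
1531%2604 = 1531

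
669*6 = 4014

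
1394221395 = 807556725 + 586664670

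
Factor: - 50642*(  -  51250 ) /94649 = 2595402500/94649 = 2^2*5^4*41^1 * 25321^1*94649^( - 1)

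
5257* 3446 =18115622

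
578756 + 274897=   853653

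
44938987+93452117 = 138391104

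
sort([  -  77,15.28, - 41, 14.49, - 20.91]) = [ -77,-41,-20.91,  14.49,  15.28]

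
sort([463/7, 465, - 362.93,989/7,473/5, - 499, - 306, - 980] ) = [ - 980,- 499, - 362.93 , - 306,463/7,473/5, 989/7, 465] 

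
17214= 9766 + 7448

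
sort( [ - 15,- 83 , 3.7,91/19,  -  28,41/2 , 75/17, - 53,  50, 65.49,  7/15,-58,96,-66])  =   [ - 83 ,  -  66,-58, - 53 , - 28,-15,7/15, 3.7 , 75/17, 91/19,  41/2,  50, 65.49,96] 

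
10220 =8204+2016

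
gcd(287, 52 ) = 1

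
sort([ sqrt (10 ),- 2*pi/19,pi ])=[ - 2*pi/19, pi , sqrt( 10) ] 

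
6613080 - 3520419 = 3092661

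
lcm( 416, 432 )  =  11232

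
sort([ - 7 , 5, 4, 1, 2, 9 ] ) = [ - 7,1, 2,  4, 5, 9]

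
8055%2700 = 2655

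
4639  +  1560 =6199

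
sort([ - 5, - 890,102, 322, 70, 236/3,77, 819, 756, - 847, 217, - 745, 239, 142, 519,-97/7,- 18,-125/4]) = [ - 890, - 847, - 745,-125/4, -18,-97/7,-5, 70,77, 236/3,102, 142, 217,239, 322, 519, 756 , 819]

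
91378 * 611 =55831958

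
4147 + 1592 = 5739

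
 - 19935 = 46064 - 65999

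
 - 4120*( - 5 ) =20600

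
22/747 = 22/747 = 0.03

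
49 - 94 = -45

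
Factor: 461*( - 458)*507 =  - 107046966 = - 2^1*3^1*13^2*229^1*461^1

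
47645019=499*95481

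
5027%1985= 1057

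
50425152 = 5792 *8706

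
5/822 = 5/822 = 0.01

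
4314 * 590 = 2545260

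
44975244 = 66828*673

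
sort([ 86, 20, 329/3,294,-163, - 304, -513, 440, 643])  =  [ - 513, - 304, - 163,20, 86,  329/3 , 294, 440, 643]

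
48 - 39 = 9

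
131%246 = 131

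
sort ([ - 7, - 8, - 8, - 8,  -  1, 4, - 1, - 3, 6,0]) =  [-8, - 8,-8, - 7, - 3, - 1, - 1, 0,4, 6 ] 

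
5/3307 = 5/3307 = 0.00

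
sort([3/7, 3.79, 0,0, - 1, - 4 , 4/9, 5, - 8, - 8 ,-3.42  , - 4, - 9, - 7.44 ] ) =[ - 9, - 8, - 8, -7.44,  -  4,- 4, - 3.42, - 1,0,  0, 3/7,4/9,3.79 , 5 ]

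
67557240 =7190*9396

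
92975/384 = 92975/384 = 242.12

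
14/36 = 7/18 = 0.39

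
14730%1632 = 42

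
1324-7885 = -6561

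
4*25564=102256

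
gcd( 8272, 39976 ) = 8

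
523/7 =74 +5/7 =74.71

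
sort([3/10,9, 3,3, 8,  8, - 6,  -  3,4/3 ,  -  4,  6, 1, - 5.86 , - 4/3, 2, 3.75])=[ - 6,-5.86, - 4, - 3, - 4/3, 3/10,1, 4/3,  2, 3,3, 3.75,6, 8,8 , 9 ]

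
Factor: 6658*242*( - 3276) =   -  2^4*3^2*7^1*11^2*13^1*3329^1=- 5278409136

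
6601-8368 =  - 1767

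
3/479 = 3/479 = 0.01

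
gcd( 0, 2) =2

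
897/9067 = 897/9067 = 0.10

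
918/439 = 918/439 = 2.09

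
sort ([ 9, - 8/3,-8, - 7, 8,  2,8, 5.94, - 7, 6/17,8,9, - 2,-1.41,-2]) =[ - 8 , - 7,-7,  -  8/3,-2,-2,-1.41, 6/17, 2,5.94 , 8, 8,8,  9,9] 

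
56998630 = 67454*845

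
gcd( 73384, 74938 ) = 2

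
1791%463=402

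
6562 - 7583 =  - 1021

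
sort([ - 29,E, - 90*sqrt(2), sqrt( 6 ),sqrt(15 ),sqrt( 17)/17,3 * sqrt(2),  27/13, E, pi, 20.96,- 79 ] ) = [ - 90*sqrt( 2), - 79, - 29,sqrt(17 )/17,27/13, sqrt(6),E, E,pi,sqrt( 15 ),3*sqrt( 2 ), 20.96 ]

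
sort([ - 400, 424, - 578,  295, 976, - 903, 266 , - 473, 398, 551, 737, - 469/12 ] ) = [ - 903 , - 578 ,-473, - 400, - 469/12, 266, 295, 398, 424, 551 , 737,  976 ]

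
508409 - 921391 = -412982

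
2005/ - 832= - 3 + 491/832=- 2.41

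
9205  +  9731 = 18936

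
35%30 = 5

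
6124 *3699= 22652676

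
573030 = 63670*9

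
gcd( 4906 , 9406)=2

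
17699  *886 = 15681314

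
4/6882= 2/3441 = 0.00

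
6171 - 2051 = 4120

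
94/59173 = 2/1259=0.00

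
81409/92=884  +  81/92 = 884.88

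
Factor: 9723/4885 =3^1*5^( - 1 )*7^1*463^1*977^( - 1 )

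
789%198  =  195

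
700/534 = 1+83/267 = 1.31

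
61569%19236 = 3861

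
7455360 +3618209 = 11073569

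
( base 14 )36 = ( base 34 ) 1E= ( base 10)48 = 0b110000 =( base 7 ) 66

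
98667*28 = 2762676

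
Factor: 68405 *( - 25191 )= - 1723190355 = - 3^4 * 5^1 * 311^1*13681^1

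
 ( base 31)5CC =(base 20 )cj9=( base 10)5189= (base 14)1c69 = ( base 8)12105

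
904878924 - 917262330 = -12383406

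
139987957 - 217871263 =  -77883306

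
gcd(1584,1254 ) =66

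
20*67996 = 1359920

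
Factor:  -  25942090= - 2^1*5^1*2594209^1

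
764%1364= 764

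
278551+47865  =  326416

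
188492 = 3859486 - 3670994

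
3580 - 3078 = 502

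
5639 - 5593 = 46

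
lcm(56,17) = 952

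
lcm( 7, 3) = 21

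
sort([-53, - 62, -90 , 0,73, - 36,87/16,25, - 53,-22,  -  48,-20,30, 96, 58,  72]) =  [-90,-62,-53, - 53,-48, - 36,-22,-20, 0,87/16  ,  25 , 30, 58,72, 73,96]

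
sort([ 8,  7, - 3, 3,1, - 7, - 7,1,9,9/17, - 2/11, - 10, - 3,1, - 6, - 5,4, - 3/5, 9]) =[  -  10, - 7, - 7, - 6, - 5,-3, - 3, - 3/5, - 2/11, 9/17,1,1, 1, 3,4,7, 8,9,9]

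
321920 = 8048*40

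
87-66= 21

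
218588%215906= 2682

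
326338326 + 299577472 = 625915798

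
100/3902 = 50/1951 = 0.03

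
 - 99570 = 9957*( - 10)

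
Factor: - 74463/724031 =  - 3^1*7^(-1)*11^( - 1) * 9403^(-1 )* 24821^1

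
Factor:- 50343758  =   - 2^1*25171879^1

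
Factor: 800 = 2^5 * 5^2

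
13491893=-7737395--21229288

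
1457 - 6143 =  - 4686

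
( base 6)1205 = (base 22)D7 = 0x125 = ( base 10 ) 293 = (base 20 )ed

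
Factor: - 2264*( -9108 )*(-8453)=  - 174305187936 = - 2^5*3^2*11^1*23^1 * 79^1*107^1*283^1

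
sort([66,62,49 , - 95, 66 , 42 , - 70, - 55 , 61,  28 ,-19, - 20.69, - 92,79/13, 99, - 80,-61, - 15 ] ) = [ - 95 , - 92, - 80, - 70, - 61, - 55 , - 20.69, - 19, - 15,79/13, 28 , 42,49, 61,62, 66, 66,  99] 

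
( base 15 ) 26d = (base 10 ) 553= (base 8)1051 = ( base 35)fs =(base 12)3a1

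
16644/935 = 16644/935 = 17.80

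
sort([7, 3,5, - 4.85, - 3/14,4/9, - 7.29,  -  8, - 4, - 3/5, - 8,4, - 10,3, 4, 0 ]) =[  -  10, - 8, - 8,  -  7.29, - 4.85, - 4, - 3/5, - 3/14, 0,4/9,3,3 , 4,4,5 , 7 ]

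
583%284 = 15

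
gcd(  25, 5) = 5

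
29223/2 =14611  +  1/2 = 14611.50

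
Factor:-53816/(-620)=434/5 = 2^1 * 5^(-1)* 7^1*31^1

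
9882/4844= 4941/2422 = 2.04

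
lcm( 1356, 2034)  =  4068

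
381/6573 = 127/2191 = 0.06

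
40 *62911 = 2516440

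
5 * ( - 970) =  - 4850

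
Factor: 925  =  5^2*37^1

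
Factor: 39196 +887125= 11^1*84211^1 = 926321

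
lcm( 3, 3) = 3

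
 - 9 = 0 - 9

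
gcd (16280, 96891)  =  1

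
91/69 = 91/69 = 1.32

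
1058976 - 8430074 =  - 7371098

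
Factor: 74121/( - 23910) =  - 2^(  -  1 ) * 5^(-1) * 31^1= -  31/10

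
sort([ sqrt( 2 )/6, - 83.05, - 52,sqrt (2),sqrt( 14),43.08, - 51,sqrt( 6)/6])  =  [-83.05, - 52, - 51, sqrt( 2)/6,sqrt(6) /6, sqrt( 2),sqrt ( 14 ),43.08] 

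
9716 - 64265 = -54549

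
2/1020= 1/510= 0.00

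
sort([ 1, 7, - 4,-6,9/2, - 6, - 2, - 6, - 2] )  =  [ - 6,-6, - 6, - 4 ,-2, - 2, 1, 9/2,7]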